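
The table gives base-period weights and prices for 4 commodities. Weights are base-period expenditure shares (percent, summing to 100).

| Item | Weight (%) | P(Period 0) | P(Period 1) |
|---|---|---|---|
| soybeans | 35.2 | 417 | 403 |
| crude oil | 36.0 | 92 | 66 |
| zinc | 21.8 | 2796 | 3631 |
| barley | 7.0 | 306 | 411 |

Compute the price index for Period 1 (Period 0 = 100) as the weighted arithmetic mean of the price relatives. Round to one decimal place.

97.6

soybeans: 35.2 × (403/417) = 35.2 × 0.966427 = 34.0182
crude oil: 36.0 × (66/92) = 36.0 × 0.717391 = 25.8261
zinc: 21.8 × (3631/2796) = 21.8 × 1.298641 = 28.3104
barley: 7.0 × (411/306) = 7.0 × 1.343137 = 9.4020
Index = Σ wᵢ·(p₁ᵢ/p₀ᵢ) = 34.0182 + 25.8261 + 28.3104 + 9.4020 = 97.5566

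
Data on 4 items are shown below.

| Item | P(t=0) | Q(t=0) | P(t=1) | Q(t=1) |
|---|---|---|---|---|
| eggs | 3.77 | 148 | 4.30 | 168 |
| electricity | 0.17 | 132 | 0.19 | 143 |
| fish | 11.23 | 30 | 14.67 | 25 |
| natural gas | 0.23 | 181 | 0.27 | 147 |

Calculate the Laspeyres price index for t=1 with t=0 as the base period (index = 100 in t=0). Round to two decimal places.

119.97

Laspeyres price index uses base-period quantities as weights.
ΣP(t=1)·Q(t=0) = 4.30×148 + 0.19×132 + 14.67×30 + 0.27×181 = 636.4 + 25.08 + 440.1 + 48.87 = 1150.45
ΣP(t=0)·Q(t=0) = 3.77×148 + 0.17×132 + 11.23×30 + 0.23×181 = 557.96 + 22.44 + 336.9 + 41.63 = 958.93
Index = 1150.45 / 958.93 × 100 = 119.9723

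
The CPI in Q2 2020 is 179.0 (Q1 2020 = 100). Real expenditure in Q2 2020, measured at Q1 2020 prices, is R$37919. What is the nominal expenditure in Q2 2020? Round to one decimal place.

67875.0

Nominal = Real × (Index/100) = 37919 × (179.0/100)
        = 37919 × 1.790 = 67875.0100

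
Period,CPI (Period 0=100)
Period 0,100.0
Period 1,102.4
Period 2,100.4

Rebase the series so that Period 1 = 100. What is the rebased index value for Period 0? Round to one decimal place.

97.7

Rebased(Period 0) = 100.0 / 102.4 × 100 = 97.6562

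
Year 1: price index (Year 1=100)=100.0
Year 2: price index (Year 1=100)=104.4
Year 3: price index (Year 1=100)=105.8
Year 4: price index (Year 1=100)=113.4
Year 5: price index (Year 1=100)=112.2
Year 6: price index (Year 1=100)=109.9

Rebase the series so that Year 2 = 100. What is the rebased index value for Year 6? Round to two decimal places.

Rebased(Year 6) = 109.9 / 104.4 × 100 = 105.2682

105.27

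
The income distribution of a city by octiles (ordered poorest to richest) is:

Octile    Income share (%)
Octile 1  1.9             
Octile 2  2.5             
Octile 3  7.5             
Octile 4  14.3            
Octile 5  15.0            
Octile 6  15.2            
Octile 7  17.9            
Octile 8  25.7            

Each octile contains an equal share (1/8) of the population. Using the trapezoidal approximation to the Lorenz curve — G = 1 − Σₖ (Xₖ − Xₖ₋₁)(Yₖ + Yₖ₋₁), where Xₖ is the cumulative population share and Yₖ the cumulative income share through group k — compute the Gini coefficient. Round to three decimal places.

0.334

Cumulative income shares Yₖ: 0.0190, 0.0440, 0.1190, 0.2620, 0.4120, 0.5640, 0.7430, 1.0000
Σ (Xₖ−Xₖ₋₁)(Yₖ+Yₖ₋₁) = (1/8)(0.0190+0.0000) + (1/8)(0.0440+0.0190) + (1/8)(0.1190+0.0440) + (1/8)(0.2620+0.1190) + (1/8)(0.4120+0.2620) + (1/8)(0.5640+0.4120) + (1/8)(0.7430+0.5640) + (1/8)(1.0000+0.7430)
  = 0.0024 + 0.0079 + 0.0204 + 0.0476 + 0.0843 + 0.1220 + 0.1634 + 0.2179 = 0.6658
G = 1 − 0.6658 = 0.3342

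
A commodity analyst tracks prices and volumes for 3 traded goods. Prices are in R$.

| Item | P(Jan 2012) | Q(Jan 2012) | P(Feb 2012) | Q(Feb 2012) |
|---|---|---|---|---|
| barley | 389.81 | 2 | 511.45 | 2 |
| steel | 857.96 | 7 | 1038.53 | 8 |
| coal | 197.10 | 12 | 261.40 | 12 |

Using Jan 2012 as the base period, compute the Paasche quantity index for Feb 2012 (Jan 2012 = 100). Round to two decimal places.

109.09

Paasche quantity index uses current-period prices as weights.
ΣP(Feb 2012)·Q(Feb 2012) = 511.45×2 + 1038.53×8 + 261.40×12 = 1022.9 + 8308.24 + 3136.8 = 12467.94
ΣP(Feb 2012)·Q(Jan 2012) = 511.45×2 + 1038.53×7 + 261.40×12 = 1022.9 + 7269.71 + 3136.8 = 11429.41
Index = 12467.94 / 11429.41 × 100 = 109.0865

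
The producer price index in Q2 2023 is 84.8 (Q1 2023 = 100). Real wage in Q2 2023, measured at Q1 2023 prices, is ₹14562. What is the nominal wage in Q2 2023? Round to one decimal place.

12348.6

Nominal = Real × (Index/100) = 14562 × (84.8/100)
        = 14562 × 0.848 = 12348.5760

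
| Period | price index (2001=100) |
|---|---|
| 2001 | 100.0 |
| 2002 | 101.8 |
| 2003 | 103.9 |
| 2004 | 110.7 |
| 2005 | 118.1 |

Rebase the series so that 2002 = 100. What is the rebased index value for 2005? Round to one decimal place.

Rebased(2005) = 118.1 / 101.8 × 100 = 116.0118

116.0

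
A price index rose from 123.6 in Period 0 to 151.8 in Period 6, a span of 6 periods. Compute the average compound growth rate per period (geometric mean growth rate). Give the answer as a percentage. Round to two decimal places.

Growth factor = (151.8/123.6)^(1/6) = (1.228155)^(1/6) = 1.034846
Growth rate = 1.034846 − 1 = 0.034846 = 3.4846%

3.48%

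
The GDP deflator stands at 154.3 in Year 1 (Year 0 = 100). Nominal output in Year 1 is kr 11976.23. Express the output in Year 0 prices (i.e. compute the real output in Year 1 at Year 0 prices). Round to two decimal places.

Real = Nominal ÷ (Index/100) = 11976.23 ÷ (154.3/100)
     = 11976.23 ÷ 1.543 = 7761.6526

7761.65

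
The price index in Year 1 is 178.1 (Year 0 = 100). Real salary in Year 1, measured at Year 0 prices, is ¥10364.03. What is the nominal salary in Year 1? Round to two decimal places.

Nominal = Real × (Index/100) = 10364.03 × (178.1/100)
        = 10364.03 × 1.781 = 18458.3374

18458.34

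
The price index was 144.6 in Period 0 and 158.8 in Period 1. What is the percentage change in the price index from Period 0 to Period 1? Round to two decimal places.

Change = (158.8 − 144.6) / 144.6 × 100
       = 14.2 / 144.6 × 100 = 9.8202%

9.82%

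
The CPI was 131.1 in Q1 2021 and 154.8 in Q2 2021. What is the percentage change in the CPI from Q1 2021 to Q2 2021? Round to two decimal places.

18.08%

Change = (154.8 − 131.1) / 131.1 × 100
       = 23.7 / 131.1 × 100 = 18.0778%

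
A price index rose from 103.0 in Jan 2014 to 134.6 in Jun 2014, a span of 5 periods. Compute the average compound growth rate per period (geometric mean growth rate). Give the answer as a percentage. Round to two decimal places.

Growth factor = (134.6/103.0)^(1/5) = (1.306796)^(1/5) = 1.054974
Growth rate = 1.054974 − 1 = 0.054974 = 5.4974%

5.50%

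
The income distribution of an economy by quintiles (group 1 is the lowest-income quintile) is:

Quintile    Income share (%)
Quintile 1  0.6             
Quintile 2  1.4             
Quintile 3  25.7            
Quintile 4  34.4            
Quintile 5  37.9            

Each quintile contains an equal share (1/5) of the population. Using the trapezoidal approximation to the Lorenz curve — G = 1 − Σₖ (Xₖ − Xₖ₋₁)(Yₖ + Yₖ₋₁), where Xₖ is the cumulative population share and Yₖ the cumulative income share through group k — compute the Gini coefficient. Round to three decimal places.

Cumulative income shares Yₖ: 0.0060, 0.0200, 0.2770, 0.6210, 1.0000
Σ (Xₖ−Xₖ₋₁)(Yₖ+Yₖ₋₁) = (1/5)(0.0060+0.0000) + (1/5)(0.0200+0.0060) + (1/5)(0.2770+0.0200) + (1/5)(0.6210+0.2770) + (1/5)(1.0000+0.6210)
  = 0.0012 + 0.0052 + 0.0594 + 0.1796 + 0.3242 = 0.5696
G = 1 − 0.5696 = 0.4304

0.430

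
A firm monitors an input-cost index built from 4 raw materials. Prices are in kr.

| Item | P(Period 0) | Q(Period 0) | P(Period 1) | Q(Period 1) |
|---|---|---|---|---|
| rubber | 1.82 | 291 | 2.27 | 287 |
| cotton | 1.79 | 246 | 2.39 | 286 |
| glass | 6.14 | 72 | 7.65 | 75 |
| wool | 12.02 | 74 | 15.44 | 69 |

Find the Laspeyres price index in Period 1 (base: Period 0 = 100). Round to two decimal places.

Laspeyres price index uses base-period quantities as weights.
ΣP(Period 1)·Q(Period 0) = 2.27×291 + 2.39×246 + 7.65×72 + 15.44×74 = 660.57 + 587.94 + 550.8 + 1142.56 = 2941.87
ΣP(Period 0)·Q(Period 0) = 1.82×291 + 1.79×246 + 6.14×72 + 12.02×74 = 529.62 + 440.34 + 442.08 + 889.48 = 2301.52
Index = 2941.87 / 2301.52 × 100 = 127.8229

127.82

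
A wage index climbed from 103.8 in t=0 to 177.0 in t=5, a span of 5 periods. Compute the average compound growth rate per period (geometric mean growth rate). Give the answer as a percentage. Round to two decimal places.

Growth factor = (177.0/103.8)^(1/5) = (1.705202)^(1/5) = 1.112641
Growth rate = 1.112641 − 1 = 0.112641 = 11.2641%

11.26%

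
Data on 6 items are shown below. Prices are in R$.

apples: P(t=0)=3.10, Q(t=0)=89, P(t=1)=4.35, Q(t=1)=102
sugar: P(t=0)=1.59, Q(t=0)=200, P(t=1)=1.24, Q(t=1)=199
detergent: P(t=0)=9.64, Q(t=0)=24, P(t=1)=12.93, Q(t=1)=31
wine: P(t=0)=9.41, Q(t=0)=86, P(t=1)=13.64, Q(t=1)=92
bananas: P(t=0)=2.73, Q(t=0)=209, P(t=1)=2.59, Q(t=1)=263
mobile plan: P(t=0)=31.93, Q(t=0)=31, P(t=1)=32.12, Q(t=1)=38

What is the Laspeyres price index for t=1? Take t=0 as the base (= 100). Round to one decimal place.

114.4

Laspeyres price index uses base-period quantities as weights.
ΣP(t=1)·Q(t=0) = 4.35×89 + 1.24×200 + 12.93×24 + 13.64×86 + 2.59×209 + 32.12×31 = 387.15 + 248 + 310.32 + 1173.04 + 541.31 + 995.72 = 3655.54
ΣP(t=0)·Q(t=0) = 3.10×89 + 1.59×200 + 9.64×24 + 9.41×86 + 2.73×209 + 31.93×31 = 275.9 + 318 + 231.36 + 809.26 + 570.57 + 989.83 = 3194.92
Index = 3655.54 / 3194.92 × 100 = 114.4173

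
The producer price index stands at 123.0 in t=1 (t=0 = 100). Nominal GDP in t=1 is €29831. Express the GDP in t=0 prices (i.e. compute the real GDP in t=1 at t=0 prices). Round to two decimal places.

24252.85

Real = Nominal ÷ (Index/100) = 29831 ÷ (123.0/100)
     = 29831 ÷ 1.230 = 24252.8455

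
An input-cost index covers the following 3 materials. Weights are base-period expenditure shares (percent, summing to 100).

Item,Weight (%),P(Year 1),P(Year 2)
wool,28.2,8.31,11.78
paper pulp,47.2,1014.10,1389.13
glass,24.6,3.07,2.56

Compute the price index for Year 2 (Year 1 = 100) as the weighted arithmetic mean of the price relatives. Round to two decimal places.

125.14

wool: 28.2 × (11.78/8.31) = 28.2 × 1.417569 = 39.9755
paper pulp: 47.2 × (1389.13/1014.10) = 47.2 × 1.369816 = 64.6553
glass: 24.6 × (2.56/3.07) = 24.6 × 0.833876 = 20.5134
Index = Σ wᵢ·(p₁ᵢ/p₀ᵢ) = 39.9755 + 64.6553 + 20.5134 = 125.1441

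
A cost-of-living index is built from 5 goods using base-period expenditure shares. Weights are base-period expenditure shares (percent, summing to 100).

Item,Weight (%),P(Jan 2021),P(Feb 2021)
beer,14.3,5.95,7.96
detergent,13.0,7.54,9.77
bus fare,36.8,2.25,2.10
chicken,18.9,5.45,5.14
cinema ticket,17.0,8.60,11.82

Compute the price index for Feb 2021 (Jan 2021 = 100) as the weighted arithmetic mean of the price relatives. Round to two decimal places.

beer: 14.3 × (7.96/5.95) = 14.3 × 1.337815 = 19.1308
detergent: 13.0 × (9.77/7.54) = 13.0 × 1.295756 = 16.8448
bus fare: 36.8 × (2.10/2.25) = 36.8 × 0.933333 = 34.3467
chicken: 18.9 × (5.14/5.45) = 18.9 × 0.943119 = 17.8250
cinema ticket: 17.0 × (11.82/8.60) = 17.0 × 1.374419 = 23.3651
Index = Σ wᵢ·(p₁ᵢ/p₀ᵢ) = 19.1308 + 16.8448 + 34.3467 + 17.8250 + 23.3651 = 111.5123

111.51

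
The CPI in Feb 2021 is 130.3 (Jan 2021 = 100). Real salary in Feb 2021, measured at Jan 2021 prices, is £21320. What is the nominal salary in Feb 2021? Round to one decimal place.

27780.0

Nominal = Real × (Index/100) = 21320 × (130.3/100)
        = 21320 × 1.303 = 27779.9600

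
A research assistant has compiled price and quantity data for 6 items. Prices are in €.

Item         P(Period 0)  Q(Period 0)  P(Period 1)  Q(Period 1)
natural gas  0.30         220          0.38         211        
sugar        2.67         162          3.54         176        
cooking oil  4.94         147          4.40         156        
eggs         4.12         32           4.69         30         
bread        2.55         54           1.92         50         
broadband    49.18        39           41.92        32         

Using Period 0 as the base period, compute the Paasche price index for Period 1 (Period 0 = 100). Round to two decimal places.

94.86

Paasche price index uses current-period quantities as weights.
ΣP(Period 1)·Q(Period 1) = 0.38×211 + 3.54×176 + 4.40×156 + 4.69×30 + 1.92×50 + 41.92×32 = 80.18 + 623.04 + 686.4 + 140.7 + 96 + 1341.44 = 2967.76
ΣP(Period 0)·Q(Period 1) = 0.30×211 + 2.67×176 + 4.94×156 + 4.12×30 + 2.55×50 + 49.18×32 = 63.3 + 469.92 + 770.64 + 123.6 + 127.5 + 1573.76 = 3128.72
Index = 2967.76 / 3128.72 × 100 = 94.8554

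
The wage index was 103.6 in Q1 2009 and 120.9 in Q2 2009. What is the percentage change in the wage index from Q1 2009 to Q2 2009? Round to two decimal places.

16.70%

Change = (120.9 − 103.6) / 103.6 × 100
       = 17.3 / 103.6 × 100 = 16.6988%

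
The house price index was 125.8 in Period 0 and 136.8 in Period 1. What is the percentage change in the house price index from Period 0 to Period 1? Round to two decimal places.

Change = (136.8 − 125.8) / 125.8 × 100
       = 11.0 / 125.8 × 100 = 8.7440%

8.74%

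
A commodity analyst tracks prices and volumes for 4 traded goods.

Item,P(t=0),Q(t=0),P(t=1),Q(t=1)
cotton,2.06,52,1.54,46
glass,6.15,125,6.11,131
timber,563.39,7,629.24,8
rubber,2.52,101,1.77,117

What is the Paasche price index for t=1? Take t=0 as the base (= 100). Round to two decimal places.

Paasche price index uses current-period quantities as weights.
ΣP(t=1)·Q(t=1) = 1.54×46 + 6.11×131 + 629.24×8 + 1.77×117 = 70.84 + 800.41 + 5033.92 + 207.09 = 6112.26
ΣP(t=0)·Q(t=1) = 2.06×46 + 6.15×131 + 563.39×8 + 2.52×117 = 94.76 + 805.65 + 4507.12 + 294.84 = 5702.37
Index = 6112.26 / 5702.37 × 100 = 107.1881

107.19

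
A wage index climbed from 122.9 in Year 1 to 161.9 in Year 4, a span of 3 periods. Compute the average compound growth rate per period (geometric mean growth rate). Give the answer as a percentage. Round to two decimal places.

9.62%

Growth factor = (161.9/122.9)^(1/3) = (1.317331)^(1/3) = 1.096222
Growth rate = 1.096222 − 1 = 0.096222 = 9.6222%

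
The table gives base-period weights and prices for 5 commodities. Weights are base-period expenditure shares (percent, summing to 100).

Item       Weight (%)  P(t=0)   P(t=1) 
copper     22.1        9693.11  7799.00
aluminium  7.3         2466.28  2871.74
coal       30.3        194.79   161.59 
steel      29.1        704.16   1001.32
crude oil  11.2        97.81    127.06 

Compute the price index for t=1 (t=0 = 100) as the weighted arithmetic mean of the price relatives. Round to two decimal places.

copper: 22.1 × (7799.00/9693.11) = 22.1 × 0.804592 = 17.7815
aluminium: 7.3 × (2871.74/2466.28) = 7.3 × 1.164401 = 8.5001
coal: 30.3 × (161.59/194.79) = 30.3 × 0.829560 = 25.1357
steel: 29.1 × (1001.32/704.16) = 29.1 × 1.422006 = 41.3804
crude oil: 11.2 × (127.06/97.81) = 11.2 × 1.299049 = 14.5494
Index = Σ wᵢ·(p₁ᵢ/p₀ᵢ) = 17.7815 + 8.5001 + 25.1357 + 41.3804 + 14.5494 = 107.3470

107.35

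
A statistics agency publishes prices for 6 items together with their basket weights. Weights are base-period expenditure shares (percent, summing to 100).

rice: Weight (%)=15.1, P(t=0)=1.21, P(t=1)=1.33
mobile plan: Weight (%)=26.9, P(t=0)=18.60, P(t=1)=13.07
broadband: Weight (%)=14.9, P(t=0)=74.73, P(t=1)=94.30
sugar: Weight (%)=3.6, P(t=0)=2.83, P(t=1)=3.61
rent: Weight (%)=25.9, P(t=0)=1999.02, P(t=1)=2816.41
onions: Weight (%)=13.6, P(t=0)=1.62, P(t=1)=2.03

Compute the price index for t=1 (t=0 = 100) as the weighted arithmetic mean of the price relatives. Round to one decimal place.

rice: 15.1 × (1.33/1.21) = 15.1 × 1.099174 = 16.5975
mobile plan: 26.9 × (13.07/18.60) = 26.9 × 0.702688 = 18.9023
broadband: 14.9 × (94.30/74.73) = 14.9 × 1.261876 = 18.8020
sugar: 3.6 × (3.61/2.83) = 3.6 × 1.275618 = 4.5922
rent: 25.9 × (2816.41/1999.02) = 25.9 × 1.408895 = 36.4904
onions: 13.6 × (2.03/1.62) = 13.6 × 1.253086 = 17.0420
Index = Σ wᵢ·(p₁ᵢ/p₀ᵢ) = 16.5975 + 18.9023 + 18.8020 + 4.5922 + 36.4904 + 17.0420 = 112.4264

112.4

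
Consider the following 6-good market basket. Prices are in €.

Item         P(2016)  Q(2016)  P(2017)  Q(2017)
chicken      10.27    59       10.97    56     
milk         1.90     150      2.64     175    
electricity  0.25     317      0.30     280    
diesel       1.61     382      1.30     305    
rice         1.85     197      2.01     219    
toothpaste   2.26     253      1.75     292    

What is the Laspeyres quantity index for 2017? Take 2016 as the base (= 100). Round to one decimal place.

Laspeyres quantity index uses base-period prices as weights.
ΣP(2016)·Q(2017) = 10.27×56 + 1.90×175 + 0.25×280 + 1.61×305 + 1.85×219 + 2.26×292 = 575.12 + 332.5 + 70 + 491.05 + 405.15 + 659.92 = 2533.74
ΣP(2016)·Q(2016) = 10.27×59 + 1.90×150 + 0.25×317 + 1.61×382 + 1.85×197 + 2.26×253 = 605.93 + 285 + 79.25 + 615.02 + 364.45 + 571.78 = 2521.43
Index = 2533.74 / 2521.43 × 100 = 100.4882

100.5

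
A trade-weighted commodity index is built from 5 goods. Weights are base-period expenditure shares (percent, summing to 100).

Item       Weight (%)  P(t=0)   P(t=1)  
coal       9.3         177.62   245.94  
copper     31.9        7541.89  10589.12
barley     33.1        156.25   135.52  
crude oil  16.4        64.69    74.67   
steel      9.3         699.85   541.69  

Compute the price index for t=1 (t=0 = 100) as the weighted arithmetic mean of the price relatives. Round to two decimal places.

coal: 9.3 × (245.94/177.62) = 9.3 × 1.384641 = 12.8772
copper: 31.9 × (10589.12/7541.89) = 31.9 × 1.404041 = 44.7889
barley: 33.1 × (135.52/156.25) = 33.1 × 0.867328 = 28.7086
crude oil: 16.4 × (74.67/64.69) = 16.4 × 1.154274 = 18.9301
steel: 9.3 × (541.69/699.85) = 9.3 × 0.774009 = 7.1983
Index = Σ wᵢ·(p₁ᵢ/p₀ᵢ) = 12.8772 + 44.7889 + 28.7086 + 18.9301 + 7.1983 = 112.5030

112.50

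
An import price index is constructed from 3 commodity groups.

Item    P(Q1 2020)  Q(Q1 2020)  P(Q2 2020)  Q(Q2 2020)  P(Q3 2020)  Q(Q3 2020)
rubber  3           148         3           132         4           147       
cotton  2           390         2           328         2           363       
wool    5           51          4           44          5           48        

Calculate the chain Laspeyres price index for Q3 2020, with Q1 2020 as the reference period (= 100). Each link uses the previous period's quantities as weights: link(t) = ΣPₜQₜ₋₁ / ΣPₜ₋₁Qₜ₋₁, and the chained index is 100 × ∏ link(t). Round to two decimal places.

Link Q1 2020→Q2 2020:
ΣP(Q2 2020)Q(Q1 2020) = 3×148 + 2×390 + 4×51 = 444 + 780 + 204 = 1428
ΣP(Q1 2020)Q(Q1 2020) = 3×148 + 2×390 + 5×51 = 444 + 780 + 255 = 1479
link = 1428/1479 = 0.965517
Link Q2 2020→Q3 2020:
ΣP(Q3 2020)Q(Q2 2020) = 4×132 + 2×328 + 5×44 = 528 + 656 + 220 = 1404
ΣP(Q2 2020)Q(Q2 2020) = 3×132 + 2×328 + 4×44 = 396 + 656 + 176 = 1228
link = 1404/1228 = 1.143322
Chained index = 100 × 0.965517 × 1.143322 = 110.3898

110.39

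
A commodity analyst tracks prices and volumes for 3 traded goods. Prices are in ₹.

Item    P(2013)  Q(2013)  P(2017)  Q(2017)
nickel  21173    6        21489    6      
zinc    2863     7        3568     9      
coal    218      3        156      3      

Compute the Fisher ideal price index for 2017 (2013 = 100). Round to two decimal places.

Laspeyres component (base-period weights):
ΣP(2017)Q(2013) = 21489×6 + 3568×7 + 156×3 = 128934 + 24976 + 468 = 154378
ΣP(2013)Q(2013) = 21173×6 + 2863×7 + 218×3 = 127038 + 20041 + 654 = 147733
L = 154378 / 147733 × 100 = 104.4980
Paasche component (current-period weights):
ΣP(2017)Q(2017) = 21489×6 + 3568×9 + 156×3 = 128934 + 32112 + 468 = 161514
ΣP(2013)Q(2017) = 21173×6 + 2863×9 + 218×3 = 127038 + 25767 + 654 = 153459
P = 161514 / 153459 × 100 = 105.2490
Fisher = √(L × P) = √(104.4980 × 105.2490) = 104.8728

104.87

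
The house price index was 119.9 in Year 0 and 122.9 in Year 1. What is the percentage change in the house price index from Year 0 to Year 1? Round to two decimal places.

2.50%

Change = (122.9 − 119.9) / 119.9 × 100
       = 3.0 / 119.9 × 100 = 2.5021%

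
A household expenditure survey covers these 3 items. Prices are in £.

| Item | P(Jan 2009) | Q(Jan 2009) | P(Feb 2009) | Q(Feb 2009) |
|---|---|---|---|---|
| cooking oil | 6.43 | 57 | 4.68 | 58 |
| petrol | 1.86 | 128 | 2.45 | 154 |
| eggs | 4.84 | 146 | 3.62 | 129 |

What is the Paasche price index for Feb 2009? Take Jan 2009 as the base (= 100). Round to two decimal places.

86.91

Paasche price index uses current-period quantities as weights.
ΣP(Feb 2009)·Q(Feb 2009) = 4.68×58 + 2.45×154 + 3.62×129 = 271.44 + 377.3 + 466.98 = 1115.72
ΣP(Jan 2009)·Q(Feb 2009) = 6.43×58 + 1.86×154 + 4.84×129 = 372.94 + 286.44 + 624.36 = 1283.74
Index = 1115.72 / 1283.74 × 100 = 86.9117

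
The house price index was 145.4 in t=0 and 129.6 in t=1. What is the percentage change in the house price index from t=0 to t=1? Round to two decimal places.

Change = (129.6 − 145.4) / 145.4 × 100
       = -15.8 / 145.4 × 100 = -10.8666%

-10.87%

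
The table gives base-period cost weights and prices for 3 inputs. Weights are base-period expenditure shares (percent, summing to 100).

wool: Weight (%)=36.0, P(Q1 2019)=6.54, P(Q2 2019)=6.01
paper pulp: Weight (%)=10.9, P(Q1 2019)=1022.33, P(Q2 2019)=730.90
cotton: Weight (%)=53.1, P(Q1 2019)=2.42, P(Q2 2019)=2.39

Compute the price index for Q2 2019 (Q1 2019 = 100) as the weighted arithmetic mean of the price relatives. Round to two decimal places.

93.32

wool: 36.0 × (6.01/6.54) = 36.0 × 0.918960 = 33.0826
paper pulp: 10.9 × (730.90/1022.33) = 10.9 × 0.714935 = 7.7928
cotton: 53.1 × (2.39/2.42) = 53.1 × 0.987603 = 52.4417
Index = Σ wᵢ·(p₁ᵢ/p₀ᵢ) = 33.0826 + 7.7928 + 52.4417 = 93.3171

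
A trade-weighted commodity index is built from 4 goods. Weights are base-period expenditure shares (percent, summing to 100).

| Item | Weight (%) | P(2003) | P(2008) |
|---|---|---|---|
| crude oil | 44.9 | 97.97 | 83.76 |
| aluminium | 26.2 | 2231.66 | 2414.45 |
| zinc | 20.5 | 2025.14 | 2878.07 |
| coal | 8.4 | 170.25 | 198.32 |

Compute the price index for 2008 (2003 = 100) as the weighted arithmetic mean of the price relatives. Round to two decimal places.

105.65

crude oil: 44.9 × (83.76/97.97) = 44.9 × 0.854956 = 38.3875
aluminium: 26.2 × (2414.45/2231.66) = 26.2 × 1.081908 = 28.3460
zinc: 20.5 × (2878.07/2025.14) = 20.5 × 1.421171 = 29.1340
coal: 8.4 × (198.32/170.25) = 8.4 × 1.164875 = 9.7850
Index = Σ wᵢ·(p₁ᵢ/p₀ᵢ) = 38.3875 + 28.3460 + 29.1340 + 9.7850 = 105.6524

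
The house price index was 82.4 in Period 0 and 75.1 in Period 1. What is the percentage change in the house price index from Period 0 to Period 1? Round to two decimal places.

Change = (75.1 − 82.4) / 82.4 × 100
       = -7.3 / 82.4 × 100 = -8.8592%

-8.86%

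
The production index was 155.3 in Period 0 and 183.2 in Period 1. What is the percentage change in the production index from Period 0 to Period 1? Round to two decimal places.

Change = (183.2 − 155.3) / 155.3 × 100
       = 27.9 / 155.3 × 100 = 17.9652%

17.97%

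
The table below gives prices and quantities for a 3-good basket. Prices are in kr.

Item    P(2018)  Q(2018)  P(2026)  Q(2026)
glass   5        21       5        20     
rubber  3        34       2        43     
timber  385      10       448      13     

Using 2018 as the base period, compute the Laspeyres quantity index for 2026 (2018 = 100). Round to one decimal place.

129.0

Laspeyres quantity index uses base-period prices as weights.
ΣP(2018)·Q(2026) = 5×20 + 3×43 + 385×13 = 100 + 129 + 5005 = 5234
ΣP(2018)·Q(2018) = 5×21 + 3×34 + 385×10 = 105 + 102 + 3850 = 4057
Index = 5234 / 4057 × 100 = 129.0116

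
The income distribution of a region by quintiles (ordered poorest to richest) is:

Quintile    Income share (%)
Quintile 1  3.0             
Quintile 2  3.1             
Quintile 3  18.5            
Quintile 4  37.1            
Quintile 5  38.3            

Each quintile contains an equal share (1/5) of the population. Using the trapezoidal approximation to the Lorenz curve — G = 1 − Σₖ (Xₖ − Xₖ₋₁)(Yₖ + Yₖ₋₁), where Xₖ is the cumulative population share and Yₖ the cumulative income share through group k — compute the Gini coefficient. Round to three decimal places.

0.418

Cumulative income shares Yₖ: 0.0300, 0.0610, 0.2460, 0.6170, 1.0000
Σ (Xₖ−Xₖ₋₁)(Yₖ+Yₖ₋₁) = (1/5)(0.0300+0.0000) + (1/5)(0.0610+0.0300) + (1/5)(0.2460+0.0610) + (1/5)(0.6170+0.2460) + (1/5)(1.0000+0.6170)
  = 0.0060 + 0.0182 + 0.0614 + 0.1726 + 0.3234 = 0.5816
G = 1 − 0.5816 = 0.4184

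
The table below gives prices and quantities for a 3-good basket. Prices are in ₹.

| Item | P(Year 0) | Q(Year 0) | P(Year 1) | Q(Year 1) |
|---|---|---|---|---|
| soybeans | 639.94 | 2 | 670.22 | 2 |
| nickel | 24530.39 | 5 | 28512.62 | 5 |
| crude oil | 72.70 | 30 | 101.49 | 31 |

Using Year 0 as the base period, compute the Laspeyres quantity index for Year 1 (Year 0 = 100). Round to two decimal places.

Laspeyres quantity index uses base-period prices as weights.
ΣP(Year 0)·Q(Year 1) = 639.94×2 + 24530.39×5 + 72.70×31 = 1279.88 + 122651.95 + 2253.7 = 126185.53
ΣP(Year 0)·Q(Year 0) = 639.94×2 + 24530.39×5 + 72.70×30 = 1279.88 + 122651.95 + 2181 = 126112.83
Index = 126185.53 / 126112.83 × 100 = 100.0576

100.06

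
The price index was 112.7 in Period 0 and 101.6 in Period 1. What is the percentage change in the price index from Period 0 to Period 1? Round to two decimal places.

-9.85%

Change = (101.6 − 112.7) / 112.7 × 100
       = -11.1 / 112.7 × 100 = -9.8492%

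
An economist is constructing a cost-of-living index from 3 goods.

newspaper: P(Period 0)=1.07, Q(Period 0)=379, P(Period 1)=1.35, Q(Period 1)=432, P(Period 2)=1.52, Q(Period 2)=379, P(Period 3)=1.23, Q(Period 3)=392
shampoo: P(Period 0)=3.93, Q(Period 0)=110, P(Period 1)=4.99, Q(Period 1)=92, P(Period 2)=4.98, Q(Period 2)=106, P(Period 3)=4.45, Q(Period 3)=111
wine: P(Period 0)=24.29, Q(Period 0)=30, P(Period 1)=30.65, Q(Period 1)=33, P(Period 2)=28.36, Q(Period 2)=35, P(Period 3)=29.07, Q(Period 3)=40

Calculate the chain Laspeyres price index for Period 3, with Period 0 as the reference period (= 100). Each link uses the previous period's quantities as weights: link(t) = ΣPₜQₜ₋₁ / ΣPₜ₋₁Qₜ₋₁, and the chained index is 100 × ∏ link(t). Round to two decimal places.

117.71

Link Period 0→Period 1:
ΣP(Period 1)Q(Period 0) = 1.35×379 + 4.99×110 + 30.65×30 = 511.65 + 548.9 + 919.5 = 1980.05
ΣP(Period 0)Q(Period 0) = 1.07×379 + 3.93×110 + 24.29×30 = 405.53 + 432.3 + 728.7 = 1566.53
link = 1980.05/1566.53 = 1.263972
Link Period 1→Period 2:
ΣP(Period 2)Q(Period 1) = 1.52×432 + 4.98×92 + 28.36×33 = 656.64 + 458.16 + 935.88 = 2050.68
ΣP(Period 1)Q(Period 1) = 1.35×432 + 4.99×92 + 30.65×33 = 583.2 + 459.08 + 1011.45 = 2053.73
link = 2050.68/2053.73 = 0.998515
Link Period 2→Period 3:
ΣP(Period 3)Q(Period 2) = 1.23×379 + 4.45×106 + 29.07×35 = 466.17 + 471.7 + 1017.45 = 1955.32
ΣP(Period 2)Q(Period 2) = 1.52×379 + 4.98×106 + 28.36×35 = 576.08 + 527.88 + 992.6 = 2096.56
link = 1955.32/2096.56 = 0.932633
Chained index = 100 × 1.263972 × 0.998515 × 0.932633 = 117.7071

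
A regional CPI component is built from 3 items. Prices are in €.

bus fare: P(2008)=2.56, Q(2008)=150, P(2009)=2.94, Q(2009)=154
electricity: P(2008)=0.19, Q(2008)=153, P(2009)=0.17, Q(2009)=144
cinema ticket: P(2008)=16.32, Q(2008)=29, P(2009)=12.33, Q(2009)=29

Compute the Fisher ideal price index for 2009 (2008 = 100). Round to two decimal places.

Laspeyres component (base-period weights):
ΣP(2009)Q(2008) = 2.94×150 + 0.17×153 + 12.33×29 = 441 + 26.01 + 357.57 = 824.58
ΣP(2008)Q(2008) = 2.56×150 + 0.19×153 + 16.32×29 = 384 + 29.07 + 473.28 = 886.35
L = 824.58 / 886.35 × 100 = 93.0310
Paasche component (current-period weights):
ΣP(2009)Q(2009) = 2.94×154 + 0.17×144 + 12.33×29 = 452.76 + 24.48 + 357.57 = 834.81
ΣP(2008)Q(2009) = 2.56×154 + 0.19×144 + 16.32×29 = 394.24 + 27.36 + 473.28 = 894.88
P = 834.81 / 894.88 × 100 = 93.2874
Fisher = √(L × P) = √(93.0310 × 93.2874) = 93.1591

93.16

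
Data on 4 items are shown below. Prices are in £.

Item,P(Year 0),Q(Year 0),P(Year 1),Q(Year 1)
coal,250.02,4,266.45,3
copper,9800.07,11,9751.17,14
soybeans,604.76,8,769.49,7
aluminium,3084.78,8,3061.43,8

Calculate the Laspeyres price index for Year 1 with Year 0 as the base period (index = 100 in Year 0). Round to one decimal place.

Laspeyres price index uses base-period quantities as weights.
ΣP(Year 1)·Q(Year 0) = 266.45×4 + 9751.17×11 + 769.49×8 + 3061.43×8 = 1065.8 + 107262.87 + 6155.92 + 24491.44 = 138976.03
ΣP(Year 0)·Q(Year 0) = 250.02×4 + 9800.07×11 + 604.76×8 + 3084.78×8 = 1000.08 + 107800.77 + 4838.08 + 24678.24 = 138317.17
Index = 138976.03 / 138317.17 × 100 = 100.4763

100.5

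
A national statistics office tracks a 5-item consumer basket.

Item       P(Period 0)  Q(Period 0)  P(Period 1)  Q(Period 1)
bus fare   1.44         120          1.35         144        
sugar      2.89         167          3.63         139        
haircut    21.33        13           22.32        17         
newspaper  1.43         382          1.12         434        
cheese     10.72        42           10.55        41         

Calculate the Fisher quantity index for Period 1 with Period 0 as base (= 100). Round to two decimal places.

Laspeyres component (base-period weights):
ΣP(Period 0)Q(Period 1) = 1.44×144 + 2.89×139 + 21.33×17 + 1.43×434 + 10.72×41 = 207.36 + 401.71 + 362.61 + 620.62 + 439.52 = 2031.82
ΣP(Period 0)Q(Period 0) = 1.44×120 + 2.89×167 + 21.33×13 + 1.43×382 + 10.72×42 = 172.8 + 482.63 + 277.29 + 546.26 + 450.24 = 1929.22
L = 2031.82 / 1929.22 × 100 = 105.3182
Paasche component (current-period weights):
ΣP(Period 1)Q(Period 1) = 1.35×144 + 3.63×139 + 22.32×17 + 1.12×434 + 10.55×41 = 194.4 + 504.57 + 379.44 + 486.08 + 432.55 = 1997.04
ΣP(Period 1)Q(Period 0) = 1.35×120 + 3.63×167 + 22.32×13 + 1.12×382 + 10.55×42 = 162 + 606.21 + 290.16 + 427.84 + 443.1 = 1929.31
P = 1997.04 / 1929.31 × 100 = 103.5106
Fisher = √(L × P) = √(105.3182 × 103.5106) = 104.4105

104.41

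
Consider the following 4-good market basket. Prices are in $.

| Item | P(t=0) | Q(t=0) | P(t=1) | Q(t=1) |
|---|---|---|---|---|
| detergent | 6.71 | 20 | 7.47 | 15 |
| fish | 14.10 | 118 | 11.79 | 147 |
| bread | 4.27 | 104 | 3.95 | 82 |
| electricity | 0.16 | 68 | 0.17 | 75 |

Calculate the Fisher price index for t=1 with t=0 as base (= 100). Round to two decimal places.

Laspeyres component (base-period weights):
ΣP(t=1)Q(t=0) = 7.47×20 + 11.79×118 + 3.95×104 + 0.17×68 = 149.4 + 1391.22 + 410.8 + 11.56 = 1962.98
ΣP(t=0)Q(t=0) = 6.71×20 + 14.10×118 + 4.27×104 + 0.16×68 = 134.2 + 1663.8 + 444.08 + 10.88 = 2252.96
L = 1962.98 / 2252.96 × 100 = 87.1289
Paasche component (current-period weights):
ΣP(t=1)Q(t=1) = 7.47×15 + 11.79×147 + 3.95×82 + 0.17×75 = 112.05 + 1733.13 + 323.9 + 12.75 = 2181.83
ΣP(t=0)Q(t=1) = 6.71×15 + 14.10×147 + 4.27×82 + 0.16×75 = 100.65 + 2072.7 + 350.14 + 12 = 2535.49
P = 2181.83 / 2535.49 × 100 = 86.0516
Fisher = √(L × P) = √(87.1289 × 86.0516) = 86.5886

86.59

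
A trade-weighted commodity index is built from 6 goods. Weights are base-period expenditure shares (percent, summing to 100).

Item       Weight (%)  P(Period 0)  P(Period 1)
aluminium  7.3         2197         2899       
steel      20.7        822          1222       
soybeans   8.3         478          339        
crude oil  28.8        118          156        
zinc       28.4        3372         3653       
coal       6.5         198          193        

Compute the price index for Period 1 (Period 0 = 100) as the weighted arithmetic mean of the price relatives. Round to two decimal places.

121.47

aluminium: 7.3 × (2899/2197) = 7.3 × 1.319527 = 9.6325
steel: 20.7 × (1222/822) = 20.7 × 1.486618 = 30.7730
soybeans: 8.3 × (339/478) = 8.3 × 0.709205 = 5.8864
crude oil: 28.8 × (156/118) = 28.8 × 1.322034 = 38.0746
zinc: 28.4 × (3653/3372) = 28.4 × 1.083333 = 30.7667
coal: 6.5 × (193/198) = 6.5 × 0.974747 = 6.3359
Index = Σ wᵢ·(p₁ᵢ/p₀ᵢ) = 9.6325 + 30.7730 + 5.8864 + 38.0746 + 30.7667 + 6.3359 = 121.4690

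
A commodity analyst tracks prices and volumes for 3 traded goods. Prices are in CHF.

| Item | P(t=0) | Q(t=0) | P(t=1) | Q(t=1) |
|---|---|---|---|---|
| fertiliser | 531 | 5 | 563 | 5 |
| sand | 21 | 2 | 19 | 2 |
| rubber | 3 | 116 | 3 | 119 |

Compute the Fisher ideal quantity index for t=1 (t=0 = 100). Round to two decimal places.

Laspeyres component (base-period weights):
ΣP(t=0)Q(t=1) = 531×5 + 21×2 + 3×119 = 2655 + 42 + 357 = 3054
ΣP(t=0)Q(t=0) = 531×5 + 21×2 + 3×116 = 2655 + 42 + 348 = 3045
L = 3054 / 3045 × 100 = 100.2956
Paasche component (current-period weights):
ΣP(t=1)Q(t=1) = 563×5 + 19×2 + 3×119 = 2815 + 38 + 357 = 3210
ΣP(t=1)Q(t=0) = 563×5 + 19×2 + 3×116 = 2815 + 38 + 348 = 3201
P = 3210 / 3201 × 100 = 100.2812
Fisher = √(L × P) = √(100.2956 × 100.2812) = 100.2884

100.29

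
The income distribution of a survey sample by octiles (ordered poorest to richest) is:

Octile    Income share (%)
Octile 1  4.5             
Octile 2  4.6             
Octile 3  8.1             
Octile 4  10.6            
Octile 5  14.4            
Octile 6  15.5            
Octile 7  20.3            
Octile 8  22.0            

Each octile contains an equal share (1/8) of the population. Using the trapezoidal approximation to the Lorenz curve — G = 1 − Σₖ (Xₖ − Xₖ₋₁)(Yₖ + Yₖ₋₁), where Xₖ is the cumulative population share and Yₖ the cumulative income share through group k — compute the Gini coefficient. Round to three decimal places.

0.284

Cumulative income shares Yₖ: 0.0450, 0.0910, 0.1720, 0.2780, 0.4220, 0.5770, 0.7800, 1.0000
Σ (Xₖ−Xₖ₋₁)(Yₖ+Yₖ₋₁) = (1/8)(0.0450+0.0000) + (1/8)(0.0910+0.0450) + (1/8)(0.1720+0.0910) + (1/8)(0.2780+0.1720) + (1/8)(0.4220+0.2780) + (1/8)(0.5770+0.4220) + (1/8)(0.7800+0.5770) + (1/8)(1.0000+0.7800)
  = 0.0056 + 0.0170 + 0.0329 + 0.0562 + 0.0875 + 0.1249 + 0.1696 + 0.2225 = 0.7162
G = 1 − 0.7162 = 0.2838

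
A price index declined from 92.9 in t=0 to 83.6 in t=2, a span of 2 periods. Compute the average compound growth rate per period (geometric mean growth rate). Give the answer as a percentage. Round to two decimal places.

Growth factor = (83.6/92.9)^(1/2) = (0.899892)^(1/2) = 0.948627
Growth rate = 0.948627 − 1 = -0.051373 = -5.1373%

-5.14%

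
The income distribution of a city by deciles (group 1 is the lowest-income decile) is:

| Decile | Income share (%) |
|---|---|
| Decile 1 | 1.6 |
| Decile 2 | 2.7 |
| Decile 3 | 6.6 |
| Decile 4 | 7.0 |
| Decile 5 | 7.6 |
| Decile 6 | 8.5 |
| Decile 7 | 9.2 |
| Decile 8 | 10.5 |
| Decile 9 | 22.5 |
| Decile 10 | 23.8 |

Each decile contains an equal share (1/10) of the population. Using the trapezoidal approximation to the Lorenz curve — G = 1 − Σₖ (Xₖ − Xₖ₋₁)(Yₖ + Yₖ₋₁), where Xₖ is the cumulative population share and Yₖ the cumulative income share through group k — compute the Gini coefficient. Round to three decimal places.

0.365

Cumulative income shares Yₖ: 0.0160, 0.0430, 0.1090, 0.1790, 0.2550, 0.3400, 0.4320, 0.5370, 0.7620, 1.0000
Σ (Xₖ−Xₖ₋₁)(Yₖ+Yₖ₋₁) = (1/10)(0.0160+0.0000) + (1/10)(0.0430+0.0160) + (1/10)(0.1090+0.0430) + (1/10)(0.1790+0.1090) + (1/10)(0.2550+0.1790) + (1/10)(0.3400+0.2550) + (1/10)(0.4320+0.3400) + (1/10)(0.5370+0.4320) + (1/10)(0.7620+0.5370) + (1/10)(1.0000+0.7620)
  = 0.0016 + 0.0059 + 0.0152 + 0.0288 + 0.0434 + 0.0595 + 0.0772 + 0.0969 + 0.1299 + 0.1762 = 0.6346
G = 1 − 0.6346 = 0.3654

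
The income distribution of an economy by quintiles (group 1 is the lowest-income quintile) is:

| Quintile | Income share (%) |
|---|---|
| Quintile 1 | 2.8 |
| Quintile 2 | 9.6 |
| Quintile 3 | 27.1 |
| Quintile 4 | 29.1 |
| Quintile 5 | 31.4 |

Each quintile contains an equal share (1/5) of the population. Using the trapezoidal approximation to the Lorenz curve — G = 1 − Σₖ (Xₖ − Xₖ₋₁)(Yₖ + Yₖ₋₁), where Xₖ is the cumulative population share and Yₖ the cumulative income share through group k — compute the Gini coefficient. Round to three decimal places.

Cumulative income shares Yₖ: 0.0280, 0.1240, 0.3950, 0.6860, 1.0000
Σ (Xₖ−Xₖ₋₁)(Yₖ+Yₖ₋₁) = (1/5)(0.0280+0.0000) + (1/5)(0.1240+0.0280) + (1/5)(0.3950+0.1240) + (1/5)(0.6860+0.3950) + (1/5)(1.0000+0.6860)
  = 0.0056 + 0.0304 + 0.1038 + 0.2162 + 0.3372 = 0.6932
G = 1 − 0.6932 = 0.3068

0.307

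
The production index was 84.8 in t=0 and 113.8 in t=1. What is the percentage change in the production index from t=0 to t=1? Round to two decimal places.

34.20%

Change = (113.8 − 84.8) / 84.8 × 100
       = 29.0 / 84.8 × 100 = 34.1981%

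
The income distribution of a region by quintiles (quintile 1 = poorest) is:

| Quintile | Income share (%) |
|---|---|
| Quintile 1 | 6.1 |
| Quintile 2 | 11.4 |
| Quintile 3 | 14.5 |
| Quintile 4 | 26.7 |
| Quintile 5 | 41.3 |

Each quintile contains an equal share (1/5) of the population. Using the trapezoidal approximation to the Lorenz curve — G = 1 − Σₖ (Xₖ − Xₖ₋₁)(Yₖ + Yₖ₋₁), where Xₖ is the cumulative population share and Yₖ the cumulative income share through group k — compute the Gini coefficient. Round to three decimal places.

Cumulative income shares Yₖ: 0.0610, 0.1750, 0.3200, 0.5870, 1.0000
Σ (Xₖ−Xₖ₋₁)(Yₖ+Yₖ₋₁) = (1/5)(0.0610+0.0000) + (1/5)(0.1750+0.0610) + (1/5)(0.3200+0.1750) + (1/5)(0.5870+0.3200) + (1/5)(1.0000+0.5870)
  = 0.0122 + 0.0472 + 0.0990 + 0.1814 + 0.3174 = 0.6572
G = 1 − 0.6572 = 0.3428

0.343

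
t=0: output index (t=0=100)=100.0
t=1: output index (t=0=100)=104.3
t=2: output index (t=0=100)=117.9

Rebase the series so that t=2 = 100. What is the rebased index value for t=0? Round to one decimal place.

84.8

Rebased(t=0) = 100.0 / 117.9 × 100 = 84.8176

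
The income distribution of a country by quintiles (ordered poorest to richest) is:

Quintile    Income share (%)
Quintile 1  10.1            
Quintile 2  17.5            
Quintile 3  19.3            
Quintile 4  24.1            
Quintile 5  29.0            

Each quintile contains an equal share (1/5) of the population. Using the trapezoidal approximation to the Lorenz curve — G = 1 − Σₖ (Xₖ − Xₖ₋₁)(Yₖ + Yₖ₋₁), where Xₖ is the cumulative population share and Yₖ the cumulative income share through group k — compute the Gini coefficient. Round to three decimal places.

0.178

Cumulative income shares Yₖ: 0.1010, 0.2760, 0.4690, 0.7100, 1.0000
Σ (Xₖ−Xₖ₋₁)(Yₖ+Yₖ₋₁) = (1/5)(0.1010+0.0000) + (1/5)(0.2760+0.1010) + (1/5)(0.4690+0.2760) + (1/5)(0.7100+0.4690) + (1/5)(1.0000+0.7100)
  = 0.0202 + 0.0754 + 0.1490 + 0.2358 + 0.3420 = 0.8224
G = 1 − 0.8224 = 0.1776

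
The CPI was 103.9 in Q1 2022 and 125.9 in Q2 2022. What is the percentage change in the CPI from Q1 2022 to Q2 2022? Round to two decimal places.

21.17%

Change = (125.9 − 103.9) / 103.9 × 100
       = 22.0 / 103.9 × 100 = 21.1742%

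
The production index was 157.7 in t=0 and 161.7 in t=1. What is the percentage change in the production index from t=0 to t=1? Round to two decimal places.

Change = (161.7 − 157.7) / 157.7 × 100
       = 4.0 / 157.7 × 100 = 2.5365%

2.54%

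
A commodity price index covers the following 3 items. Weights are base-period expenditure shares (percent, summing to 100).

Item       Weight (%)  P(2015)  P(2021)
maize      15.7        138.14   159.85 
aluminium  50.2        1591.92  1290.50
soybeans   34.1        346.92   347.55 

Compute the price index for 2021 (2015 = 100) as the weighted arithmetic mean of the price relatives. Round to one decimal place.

maize: 15.7 × (159.85/138.14) = 15.7 × 1.157159 = 18.1674
aluminium: 50.2 × (1290.50/1591.92) = 50.2 × 0.810656 = 40.6949
soybeans: 34.1 × (347.55/346.92) = 34.1 × 1.001816 = 34.1619
Index = Σ wᵢ·(p₁ᵢ/p₀ᵢ) = 18.1674 + 40.6949 + 34.1619 = 93.0243

93.0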